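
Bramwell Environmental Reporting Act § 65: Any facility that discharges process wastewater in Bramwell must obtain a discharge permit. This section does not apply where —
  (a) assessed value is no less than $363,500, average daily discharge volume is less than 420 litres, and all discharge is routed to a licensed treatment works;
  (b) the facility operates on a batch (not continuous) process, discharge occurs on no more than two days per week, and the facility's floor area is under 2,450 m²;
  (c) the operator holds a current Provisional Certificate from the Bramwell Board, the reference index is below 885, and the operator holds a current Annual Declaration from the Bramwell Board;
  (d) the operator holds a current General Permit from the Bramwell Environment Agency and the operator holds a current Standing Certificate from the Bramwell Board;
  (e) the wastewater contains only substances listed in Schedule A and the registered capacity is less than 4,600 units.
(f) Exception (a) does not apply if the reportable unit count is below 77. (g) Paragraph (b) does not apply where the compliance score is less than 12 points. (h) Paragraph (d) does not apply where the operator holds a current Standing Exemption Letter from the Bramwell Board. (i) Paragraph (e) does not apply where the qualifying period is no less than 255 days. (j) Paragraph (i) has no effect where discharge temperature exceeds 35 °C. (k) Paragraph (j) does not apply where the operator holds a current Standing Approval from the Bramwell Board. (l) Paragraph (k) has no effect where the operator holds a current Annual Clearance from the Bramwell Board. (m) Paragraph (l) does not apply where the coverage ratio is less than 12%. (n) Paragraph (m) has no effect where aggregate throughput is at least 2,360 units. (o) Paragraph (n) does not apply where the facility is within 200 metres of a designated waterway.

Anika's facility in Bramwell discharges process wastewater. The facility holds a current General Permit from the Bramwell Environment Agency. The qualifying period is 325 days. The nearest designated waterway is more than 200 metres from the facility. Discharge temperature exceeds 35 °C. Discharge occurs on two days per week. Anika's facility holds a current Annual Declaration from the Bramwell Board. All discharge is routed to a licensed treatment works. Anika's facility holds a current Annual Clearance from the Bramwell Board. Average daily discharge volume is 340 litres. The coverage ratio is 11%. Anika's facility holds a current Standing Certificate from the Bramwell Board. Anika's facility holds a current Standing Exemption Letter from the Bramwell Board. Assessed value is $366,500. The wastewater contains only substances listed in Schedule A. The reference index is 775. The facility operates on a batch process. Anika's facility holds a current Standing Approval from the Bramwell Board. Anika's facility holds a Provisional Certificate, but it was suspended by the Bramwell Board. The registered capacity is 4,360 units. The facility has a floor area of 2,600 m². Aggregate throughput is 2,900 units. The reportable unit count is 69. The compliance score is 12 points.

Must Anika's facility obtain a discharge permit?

Exception (a) is satisfied on its face — assessed value is $366,500, meeting the $363,500 threshold; average daily discharge volume is 340 litres, less than the 420 litres limit; discharge is routed to a licensed treatment works. But: (f) operates against (a): the reportable unit count is 69, below the 77 limit. Exception (a) does not apply.
Exception (b) fails — the facility's floor area is 2,600 m², not under 2,450 m².
Exception (c) fails — the Provisional Certificate is not current.
All of (d)'s requirements are met (a current General Permit is held; a current Standing Certificate is held). But: (h) operates — a current Standing Exemption Letter is held. (d) is therefore removed.
All of (e)'s requirements are met (the wastewater is Schedule-A-only; the registered capacity is 4,360 units, less than the 4,600 units limit). As to paragraphs (i)–(o): (i) is triggered (the qualifying period is 325 days, meeting the 255 days threshold), but is displaced by (j): (j) is engaged — discharge temperature exceeds 35 °C. (k) would limit (j) — a current Standing Approval is held — but (l) sets (k) aside: (l) is engaged — a current Annual Clearance is held. (m) is engaged (the coverage ratio is 11%, less than the 12% limit), but yields to (n): (n) operates against (m): aggregate throughput is 2,900 units, meeting the 2,360 units threshold. (o), which would lift (n), is inapplicable — the facility is more than 200 m from any designated waterway. (e) remains available.

No — exception (e) applies; Anika's facility is not required to obtain a discharge permit.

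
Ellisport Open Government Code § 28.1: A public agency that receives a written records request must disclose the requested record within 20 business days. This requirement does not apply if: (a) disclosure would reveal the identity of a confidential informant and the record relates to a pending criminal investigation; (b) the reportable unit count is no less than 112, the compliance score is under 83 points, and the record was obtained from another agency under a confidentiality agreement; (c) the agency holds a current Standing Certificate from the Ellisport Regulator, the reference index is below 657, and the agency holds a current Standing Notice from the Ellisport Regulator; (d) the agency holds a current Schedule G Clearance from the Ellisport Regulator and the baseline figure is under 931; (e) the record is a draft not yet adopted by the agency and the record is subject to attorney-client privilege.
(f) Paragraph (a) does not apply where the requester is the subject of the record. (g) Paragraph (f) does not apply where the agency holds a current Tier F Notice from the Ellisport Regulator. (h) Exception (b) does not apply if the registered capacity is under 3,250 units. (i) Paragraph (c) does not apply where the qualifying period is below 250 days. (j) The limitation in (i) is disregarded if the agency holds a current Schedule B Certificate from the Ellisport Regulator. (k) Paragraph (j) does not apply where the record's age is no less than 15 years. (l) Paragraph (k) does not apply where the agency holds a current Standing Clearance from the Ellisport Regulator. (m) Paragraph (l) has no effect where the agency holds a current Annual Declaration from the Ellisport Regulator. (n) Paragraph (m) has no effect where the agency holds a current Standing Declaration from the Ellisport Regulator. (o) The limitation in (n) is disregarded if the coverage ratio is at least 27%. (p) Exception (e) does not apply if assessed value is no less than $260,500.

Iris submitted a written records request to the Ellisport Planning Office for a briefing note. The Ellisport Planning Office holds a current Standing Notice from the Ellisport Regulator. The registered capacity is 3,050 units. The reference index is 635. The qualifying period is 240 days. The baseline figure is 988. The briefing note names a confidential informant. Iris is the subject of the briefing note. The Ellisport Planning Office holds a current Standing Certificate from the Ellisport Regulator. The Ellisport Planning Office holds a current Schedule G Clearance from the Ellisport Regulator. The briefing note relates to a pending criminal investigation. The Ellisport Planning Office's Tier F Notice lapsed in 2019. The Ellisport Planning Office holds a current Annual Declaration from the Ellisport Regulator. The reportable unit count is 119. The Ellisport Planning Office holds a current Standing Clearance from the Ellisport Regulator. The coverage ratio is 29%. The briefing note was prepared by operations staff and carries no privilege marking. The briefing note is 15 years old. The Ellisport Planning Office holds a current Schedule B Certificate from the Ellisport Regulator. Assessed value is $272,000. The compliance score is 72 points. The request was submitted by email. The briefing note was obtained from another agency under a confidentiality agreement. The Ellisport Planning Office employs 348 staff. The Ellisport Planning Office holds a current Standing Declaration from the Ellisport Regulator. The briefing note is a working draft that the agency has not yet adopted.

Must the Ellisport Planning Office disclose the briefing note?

Exception (a): the briefing note names a confidential informant; the briefing note relates to a pending investigation — every condition holds. But applying paragraphs (f)–(g): (f) operates — Iris is the subject of the briefing note. (g), which would lift (f), is not engaged — the Tier F Notice is not current. (a) is therefore removed.
All of (b)'s requirements are met (the reportable unit count is 119, meeting the 112 threshold; the compliance score is 72 points, under the 83 points limit; the briefing note was obtained under a confidentiality agreement). Turning to paragraph (h): (h) is engaged — the registered capacity is 3,050 units, under the 3,250 units limit. Exception (b) does not apply.
Exception (c) is satisfied on its face — a current Standing Certificate is held; the reference index is 635, below the 657 limit; a current Standing Notice is held. But: (i) is triggered — the qualifying period is 240 days, below the 250 days limit. (j) would limit (i) — a current Schedule B Certificate is held — but (k) sets (j) aside: (k) operates — the record's age is 15 years, meeting the 15 years threshold. (l) would limit (k) — a current Standing Clearance is held — but (m) sets (l) aside: (m) operates — a current Annual Declaration is held. (n) is engaged (a current Standing Declaration is held), but yields to (o): (o) operates against (n): the coverage ratio is 29%, meeting the 27% threshold. Exception (c) does not apply.
Exception (d) does not apply: the baseline figure is 988, not under 931.
Exception (e) fails — the briefing note carries no privilege marking.
No exception applies. The general rule governs.

Yes — the Ellisport Planning Office must disclose the briefing note.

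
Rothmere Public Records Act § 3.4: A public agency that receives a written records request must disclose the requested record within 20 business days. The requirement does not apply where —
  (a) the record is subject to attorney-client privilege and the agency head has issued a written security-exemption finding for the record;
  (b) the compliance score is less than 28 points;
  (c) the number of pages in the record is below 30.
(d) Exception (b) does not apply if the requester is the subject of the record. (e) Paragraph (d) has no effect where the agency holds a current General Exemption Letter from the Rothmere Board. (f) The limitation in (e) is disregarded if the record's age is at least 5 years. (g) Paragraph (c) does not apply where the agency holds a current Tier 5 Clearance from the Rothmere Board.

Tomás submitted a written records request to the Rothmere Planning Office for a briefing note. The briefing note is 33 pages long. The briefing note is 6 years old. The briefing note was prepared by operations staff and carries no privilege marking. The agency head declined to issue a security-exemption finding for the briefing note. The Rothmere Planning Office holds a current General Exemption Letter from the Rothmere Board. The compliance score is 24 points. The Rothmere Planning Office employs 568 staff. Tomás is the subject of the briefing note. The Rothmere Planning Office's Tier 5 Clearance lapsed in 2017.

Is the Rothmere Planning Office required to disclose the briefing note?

Yes — the Rothmere Planning Office must disclose the briefing note.

Exception (a) requires that the record is subject to attorney-client privilege; but the briefing note carries no privilege marking, so (a) is unavailable.
Exception (b) is satisfied on its face — the compliance score is 24 points, less than the 28 points limit. But applying paragraphs (d)–(f): (d) operates against (b): Tomás is the subject of the briefing note. (e) is triggered (a current General Exemption Letter is held), but is itself disapplied by (f): (f) operates — the record's age is 6 years, meeting the 5 years threshold. So (b) is unavailable.
Exception (c) requires that the number of pages in the record is below 30; but the number of pages in the record is 33, not below 30, so (c) is unavailable.
Every exception is unavailable, so the rule governs.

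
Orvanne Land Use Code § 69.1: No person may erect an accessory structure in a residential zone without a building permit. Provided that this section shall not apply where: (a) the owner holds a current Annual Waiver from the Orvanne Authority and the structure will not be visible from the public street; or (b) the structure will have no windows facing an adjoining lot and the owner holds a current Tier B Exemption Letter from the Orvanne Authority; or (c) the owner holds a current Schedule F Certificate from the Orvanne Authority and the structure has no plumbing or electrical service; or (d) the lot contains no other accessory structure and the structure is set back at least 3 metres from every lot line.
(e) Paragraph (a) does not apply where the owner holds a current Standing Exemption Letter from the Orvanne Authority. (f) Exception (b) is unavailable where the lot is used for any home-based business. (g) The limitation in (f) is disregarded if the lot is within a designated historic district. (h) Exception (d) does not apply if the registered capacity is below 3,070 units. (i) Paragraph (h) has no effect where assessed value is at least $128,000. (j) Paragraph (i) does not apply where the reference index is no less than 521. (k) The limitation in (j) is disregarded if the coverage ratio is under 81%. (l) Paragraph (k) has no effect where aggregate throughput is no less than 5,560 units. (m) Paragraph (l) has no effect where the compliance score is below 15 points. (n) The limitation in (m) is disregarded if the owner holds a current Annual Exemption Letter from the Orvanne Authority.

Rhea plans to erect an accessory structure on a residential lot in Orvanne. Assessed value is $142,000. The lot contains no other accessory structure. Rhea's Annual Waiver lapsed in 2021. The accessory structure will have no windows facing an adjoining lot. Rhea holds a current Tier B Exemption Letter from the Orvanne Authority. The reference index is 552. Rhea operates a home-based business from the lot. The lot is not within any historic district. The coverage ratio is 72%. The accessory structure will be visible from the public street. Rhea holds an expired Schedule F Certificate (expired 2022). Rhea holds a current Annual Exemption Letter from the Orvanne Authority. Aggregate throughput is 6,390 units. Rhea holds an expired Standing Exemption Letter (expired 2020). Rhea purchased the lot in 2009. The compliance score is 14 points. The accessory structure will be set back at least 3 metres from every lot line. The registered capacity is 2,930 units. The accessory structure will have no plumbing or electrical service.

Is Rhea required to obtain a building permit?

Exception (a) fails — no current Annual Waiver is held.
Exception (b)'s conditions are all satisfied: no windows face an adjoining lot; a current Tier B Exemption Letter is held. But applying paragraphs (f)–(g): (f) operates against (b): a home-based business operates on the lot. (g), which would lift (f), does not operate here — the lot is not in a historic district. So (b) is unavailable.
Exception (c) requires that the owner holds a current Schedule F Certificate from the Orvanne Authority; but there is no Schedule F Certificate in force, so (c) is unavailable.
Exception (d) is satisfied on its face — the lot has no other accessory structure; the setback is at least 3 m on every side. Turning to paragraphs (h)–(n): (h) applies — the registered capacity is 2,930 units, below the 3,070 units limit. (i) operates (assessed value is $142,000, meeting the $128,000 threshold), but is displaced by (j): (j) applies — the reference index is 552, meeting the 521 threshold. (k) operates (the coverage ratio is 72%, under the 81% limit), but is overridden by (l): (l) operates against (k): aggregate throughput is 6,390 units, meeting the 5,560 units threshold. (m) would limit (l) — the compliance score is 14 points, below the 15 points limit — but (n) sets (m) aside: (n) applies — a current Annual Exemption Letter is held. (d) is therefore removed.
No exception applies. The general rule governs.

Yes — Rhea must obtain a building permit.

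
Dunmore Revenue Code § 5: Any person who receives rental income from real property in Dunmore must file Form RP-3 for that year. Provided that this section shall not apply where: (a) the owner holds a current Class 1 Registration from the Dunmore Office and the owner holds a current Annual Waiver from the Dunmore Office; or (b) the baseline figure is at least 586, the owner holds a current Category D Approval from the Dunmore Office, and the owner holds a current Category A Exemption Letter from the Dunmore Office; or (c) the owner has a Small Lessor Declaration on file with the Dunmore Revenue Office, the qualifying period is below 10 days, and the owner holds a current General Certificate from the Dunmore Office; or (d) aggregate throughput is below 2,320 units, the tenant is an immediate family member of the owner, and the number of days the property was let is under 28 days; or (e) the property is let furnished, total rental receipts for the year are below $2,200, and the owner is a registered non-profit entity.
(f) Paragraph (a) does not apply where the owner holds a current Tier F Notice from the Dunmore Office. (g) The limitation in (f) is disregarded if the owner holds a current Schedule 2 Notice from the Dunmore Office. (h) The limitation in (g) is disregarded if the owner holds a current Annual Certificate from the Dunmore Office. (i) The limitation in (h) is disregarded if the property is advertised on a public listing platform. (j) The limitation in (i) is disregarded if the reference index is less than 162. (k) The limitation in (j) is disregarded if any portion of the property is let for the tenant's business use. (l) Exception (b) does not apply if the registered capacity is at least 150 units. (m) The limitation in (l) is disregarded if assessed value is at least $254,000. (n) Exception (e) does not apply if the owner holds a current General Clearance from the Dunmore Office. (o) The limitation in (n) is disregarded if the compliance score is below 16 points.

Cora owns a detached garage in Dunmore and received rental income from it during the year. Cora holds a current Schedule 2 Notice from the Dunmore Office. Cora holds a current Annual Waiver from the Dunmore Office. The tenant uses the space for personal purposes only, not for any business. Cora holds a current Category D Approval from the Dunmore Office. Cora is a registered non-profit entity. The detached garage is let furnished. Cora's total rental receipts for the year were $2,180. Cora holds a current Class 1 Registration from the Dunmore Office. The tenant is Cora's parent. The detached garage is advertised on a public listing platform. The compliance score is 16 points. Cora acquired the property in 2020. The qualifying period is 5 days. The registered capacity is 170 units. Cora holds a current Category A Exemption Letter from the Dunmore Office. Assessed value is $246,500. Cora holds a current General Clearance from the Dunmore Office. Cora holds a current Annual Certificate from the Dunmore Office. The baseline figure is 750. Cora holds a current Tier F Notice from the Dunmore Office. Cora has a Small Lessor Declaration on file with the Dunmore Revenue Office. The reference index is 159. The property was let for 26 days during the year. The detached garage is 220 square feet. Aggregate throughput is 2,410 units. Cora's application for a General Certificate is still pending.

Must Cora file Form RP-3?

Yes — Cora must file Form RP-3.

All of (a)'s requirements are met (a current Class 1 Registration is held; a current Annual Waiver is held). But applying paragraphs (f)–(k): (f) operates against (a): a current Tier F Notice is held. (g) would limit (f) — a current Schedule 2 Notice is held — but (h) sets (g) aside: (h) operates against (g): a current Annual Certificate is held. (i) would limit (h) — the property is publicly advertised — but (j) sets (i) aside: (j) operates — the reference index is 159, less than the 162 limit. (k), which would lift (j), is not engaged — the space is used for personal purposes only. Exception (a) does not apply.
Exception (b)'s conditions are all satisfied: the baseline figure is 750, meeting the 586 threshold; a current Category D Approval is held; a current Category A Exemption Letter is held. However, paragraphs (l)–(m) must be considered: (l) applies — the registered capacity is 170 units, meeting the 150 units threshold. (m) is not engaged (assessed value is $246,500, short of $254,000), so (l) stands. (b) is therefore removed.
Exception (c) does not apply: no current General Certificate is held.
Exception (d) does not apply: aggregate throughput is 2,410 units, not below 2,320 units.
All of (e)'s requirements are met (the property is let furnished; total rental receipts for the year are $2,180, below the $2,200 limit; Cora is a registered non-profit). However, paragraphs (n)–(o) must be considered: (n) operates against (e): a current General Clearance is held. (o) is not triggered (the compliance score is 16 points, not below 16 points), so (n) stands. So (e) is unavailable.
No exception applies. The general rule governs.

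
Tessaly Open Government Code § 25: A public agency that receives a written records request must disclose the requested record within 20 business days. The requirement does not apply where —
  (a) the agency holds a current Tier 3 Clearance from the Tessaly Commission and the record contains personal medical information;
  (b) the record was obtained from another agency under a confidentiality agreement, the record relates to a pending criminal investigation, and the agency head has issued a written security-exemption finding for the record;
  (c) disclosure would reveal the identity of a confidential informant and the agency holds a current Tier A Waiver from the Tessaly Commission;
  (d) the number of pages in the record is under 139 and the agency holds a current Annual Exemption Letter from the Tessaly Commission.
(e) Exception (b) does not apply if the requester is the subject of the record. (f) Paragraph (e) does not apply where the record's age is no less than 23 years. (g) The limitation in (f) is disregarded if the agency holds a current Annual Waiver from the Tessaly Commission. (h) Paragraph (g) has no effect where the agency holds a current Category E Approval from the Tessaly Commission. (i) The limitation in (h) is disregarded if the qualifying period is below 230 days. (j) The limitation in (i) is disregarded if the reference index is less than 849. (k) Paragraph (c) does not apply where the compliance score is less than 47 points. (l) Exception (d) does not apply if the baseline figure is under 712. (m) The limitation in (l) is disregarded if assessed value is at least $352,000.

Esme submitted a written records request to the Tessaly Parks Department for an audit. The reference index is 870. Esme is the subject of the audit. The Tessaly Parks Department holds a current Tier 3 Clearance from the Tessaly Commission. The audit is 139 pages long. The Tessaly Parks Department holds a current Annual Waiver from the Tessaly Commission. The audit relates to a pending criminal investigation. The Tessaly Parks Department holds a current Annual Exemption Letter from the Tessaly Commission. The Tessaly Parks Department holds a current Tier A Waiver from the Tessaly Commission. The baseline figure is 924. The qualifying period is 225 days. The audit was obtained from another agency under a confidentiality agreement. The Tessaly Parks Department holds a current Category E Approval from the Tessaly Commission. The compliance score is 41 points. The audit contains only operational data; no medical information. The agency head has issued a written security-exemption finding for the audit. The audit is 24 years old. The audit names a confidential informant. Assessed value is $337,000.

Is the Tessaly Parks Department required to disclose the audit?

Yes — the Tessaly Parks Department must disclose the audit.

Exception (a) requires that the record contains personal medical information; but the audit contains only operational data, so (a) is unavailable.
Exception (b): the audit was obtained under a confidentiality agreement; the audit relates to a pending investigation; a written security-exemption finding has been issued — every condition holds. However, paragraphs (e)–(j) must be considered: (e) is engaged — Esme is the subject of the audit. (f) applies (the record's age is 24 years, meeting the 23 years threshold), but is set aside by (g): (g) is engaged — a current Annual Waiver is held. (h) is triggered (a current Category E Approval is held), but is set aside by (i): (i) operates against (h): the qualifying period is 225 days, below the 230 days limit. (j), which would lift (i), is inapplicable — the reference index is 870, not less than 849. Exception (b) does not apply.
Exception (c)'s conditions are all satisfied: the audit names a confidential informant; a current Tier A Waiver is held. However, paragraph (k) must be considered: (k) applies — the compliance score is 41 points, less than the 47 points limit. (c) is therefore removed.
Exception (d) fails — the number of pages in the record is 139, not under 139.
No exception applies. The general rule governs.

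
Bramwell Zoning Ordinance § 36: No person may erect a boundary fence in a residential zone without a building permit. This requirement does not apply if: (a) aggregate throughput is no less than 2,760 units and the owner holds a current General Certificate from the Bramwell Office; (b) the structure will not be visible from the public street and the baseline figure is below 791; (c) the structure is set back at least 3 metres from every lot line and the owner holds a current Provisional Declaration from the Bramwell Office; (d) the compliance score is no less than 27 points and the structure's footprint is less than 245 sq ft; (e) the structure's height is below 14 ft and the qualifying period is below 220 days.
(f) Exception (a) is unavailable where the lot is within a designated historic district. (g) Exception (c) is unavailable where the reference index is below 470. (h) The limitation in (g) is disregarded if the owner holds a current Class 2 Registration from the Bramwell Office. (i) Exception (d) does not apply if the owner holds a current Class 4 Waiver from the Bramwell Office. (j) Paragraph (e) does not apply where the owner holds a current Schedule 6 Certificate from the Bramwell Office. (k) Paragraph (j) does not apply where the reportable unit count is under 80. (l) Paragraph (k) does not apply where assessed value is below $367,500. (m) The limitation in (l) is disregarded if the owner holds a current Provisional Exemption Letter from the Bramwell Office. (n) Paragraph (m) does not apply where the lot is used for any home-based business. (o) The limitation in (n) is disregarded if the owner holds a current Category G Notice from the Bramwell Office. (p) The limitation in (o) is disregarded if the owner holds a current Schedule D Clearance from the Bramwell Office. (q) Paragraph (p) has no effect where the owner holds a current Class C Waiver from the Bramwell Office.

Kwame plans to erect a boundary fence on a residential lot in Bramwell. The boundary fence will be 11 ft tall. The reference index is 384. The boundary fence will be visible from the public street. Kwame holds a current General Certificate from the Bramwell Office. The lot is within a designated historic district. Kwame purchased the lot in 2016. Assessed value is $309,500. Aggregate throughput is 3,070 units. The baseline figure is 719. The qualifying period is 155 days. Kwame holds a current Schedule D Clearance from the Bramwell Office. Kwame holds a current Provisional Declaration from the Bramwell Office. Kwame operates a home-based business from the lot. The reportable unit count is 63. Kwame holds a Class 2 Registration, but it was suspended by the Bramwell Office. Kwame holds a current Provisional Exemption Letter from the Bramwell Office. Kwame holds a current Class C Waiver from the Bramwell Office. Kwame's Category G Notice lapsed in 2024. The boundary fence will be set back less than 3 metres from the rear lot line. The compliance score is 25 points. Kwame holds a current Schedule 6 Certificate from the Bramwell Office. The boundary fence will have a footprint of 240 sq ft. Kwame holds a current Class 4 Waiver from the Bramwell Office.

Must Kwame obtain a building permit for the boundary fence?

Yes — Kwame must obtain a building permit.

Exception (a): aggregate throughput is 3,070 units, meeting the 2,760 units threshold; a current General Certificate is held — every condition holds. But: (f) is engaged — the lot is in a historic district. Exception (a) does not apply.
Exception (b) fails — the structure will be visible from the street.
Exception (c) does not apply: the rear setback is under 3 m.
Exception (d) requires that the compliance score is no less than 27 points; but the compliance score is 25 points, short of 27 points, so (d) is unavailable.
Exception (e): the structure's height is 11 ft, below the 14 ft limit; the qualifying period is 155 days, below the 220 days limit — every condition holds. But: (j) operates against (e): a current Schedule 6 Certificate is held. (k) would limit (j) — the reportable unit count is 63, under the 80 limit — but (l) sets (k) aside: (l) is engaged — assessed value is $309,500, below the $367,500 limit. (m) is triggered (a current Provisional Exemption Letter is held), but is itself disapplied by (n): (n) is triggered — a home-based business operates on the lot. (o), which would lift (n), is not triggered — the Category G Notice is not current. So (e) is unavailable.
None of the exceptions is available; § 36 applies in full.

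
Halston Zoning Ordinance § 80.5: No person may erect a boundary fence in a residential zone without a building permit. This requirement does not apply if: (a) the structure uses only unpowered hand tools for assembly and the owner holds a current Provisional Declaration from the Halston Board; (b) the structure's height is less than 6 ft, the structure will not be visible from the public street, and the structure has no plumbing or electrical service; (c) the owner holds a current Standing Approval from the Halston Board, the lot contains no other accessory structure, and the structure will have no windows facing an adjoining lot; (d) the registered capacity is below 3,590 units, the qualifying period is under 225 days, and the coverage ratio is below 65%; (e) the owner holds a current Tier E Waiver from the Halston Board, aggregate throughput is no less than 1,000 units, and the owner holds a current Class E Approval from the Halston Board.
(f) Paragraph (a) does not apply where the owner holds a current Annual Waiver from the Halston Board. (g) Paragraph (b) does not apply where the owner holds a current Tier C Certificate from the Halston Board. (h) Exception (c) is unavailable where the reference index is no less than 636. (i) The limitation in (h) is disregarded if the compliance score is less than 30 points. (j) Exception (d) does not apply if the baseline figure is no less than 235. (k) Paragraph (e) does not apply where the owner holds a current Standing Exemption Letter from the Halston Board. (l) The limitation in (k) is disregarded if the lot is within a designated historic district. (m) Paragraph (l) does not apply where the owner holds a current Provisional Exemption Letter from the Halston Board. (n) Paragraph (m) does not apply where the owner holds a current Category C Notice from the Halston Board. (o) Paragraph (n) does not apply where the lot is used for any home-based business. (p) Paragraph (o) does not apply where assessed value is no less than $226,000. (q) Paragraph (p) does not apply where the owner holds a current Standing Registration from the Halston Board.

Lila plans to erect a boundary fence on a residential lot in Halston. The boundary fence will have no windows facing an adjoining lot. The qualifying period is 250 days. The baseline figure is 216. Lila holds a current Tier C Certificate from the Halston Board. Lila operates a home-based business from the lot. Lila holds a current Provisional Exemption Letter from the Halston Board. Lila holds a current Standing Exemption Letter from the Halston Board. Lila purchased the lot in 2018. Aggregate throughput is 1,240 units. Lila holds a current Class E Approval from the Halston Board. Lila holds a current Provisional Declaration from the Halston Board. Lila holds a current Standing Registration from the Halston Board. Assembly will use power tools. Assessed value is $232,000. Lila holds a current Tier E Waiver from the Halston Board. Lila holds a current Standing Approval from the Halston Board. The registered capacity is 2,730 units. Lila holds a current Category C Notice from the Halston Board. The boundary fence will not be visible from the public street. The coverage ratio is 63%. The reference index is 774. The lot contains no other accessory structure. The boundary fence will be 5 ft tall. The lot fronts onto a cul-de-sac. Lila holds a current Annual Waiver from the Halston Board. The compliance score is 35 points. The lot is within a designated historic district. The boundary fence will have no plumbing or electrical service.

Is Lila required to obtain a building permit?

Yes — Lila must obtain a building permit.

Exception (a) requires that the structure uses only unpowered hand tools for assembly; but assembly uses power tools, so (a) is unavailable.
Exception (b)'s conditions are all satisfied: the structure's height is 5 ft, less than the 6 ft limit; the structure will not be visible from the street; there is no plumbing or electrical service. Turning to paragraph (g): (g) operates against (b): a current Tier C Certificate is held. (b) is therefore removed.
Exception (c) is satisfied on its face — a current Standing Approval is held; the lot has no other accessory structure; no windows face an adjoining lot. However, paragraphs (h)–(i) must be considered: (h) operates — the reference index is 774, meeting the 636 threshold. (i) is not triggered (the compliance score is 35 points, not less than 30 points), so (h) stands. So (c) is unavailable.
Exception (d) fails — the qualifying period is 250 days, not under 225 days.
Exception (e) is satisfied on its face — a current Tier E Waiver is held; aggregate throughput is 1,240 units, meeting the 1,000 units threshold; a current Class E Approval is held. But applying paragraphs (k)–(q): (k) operates against (e): a current Standing Exemption Letter is held. (l) is triggered (the lot is in a historic district), but is itself disapplied by (m): (m) operates against (l): a current Provisional Exemption Letter is held. (n) applies (a current Category C Notice is held), but is displaced by (o): (o) is triggered — a home-based business operates on the lot. (p) would limit (o) — assessed value is $232,000, meeting the $226,000 threshold — but (q) sets (p) aside: (q) operates against (p): a current Standing Registration is held. Exception (e) does not apply.
No exception is made out. Lila falls within the general rule.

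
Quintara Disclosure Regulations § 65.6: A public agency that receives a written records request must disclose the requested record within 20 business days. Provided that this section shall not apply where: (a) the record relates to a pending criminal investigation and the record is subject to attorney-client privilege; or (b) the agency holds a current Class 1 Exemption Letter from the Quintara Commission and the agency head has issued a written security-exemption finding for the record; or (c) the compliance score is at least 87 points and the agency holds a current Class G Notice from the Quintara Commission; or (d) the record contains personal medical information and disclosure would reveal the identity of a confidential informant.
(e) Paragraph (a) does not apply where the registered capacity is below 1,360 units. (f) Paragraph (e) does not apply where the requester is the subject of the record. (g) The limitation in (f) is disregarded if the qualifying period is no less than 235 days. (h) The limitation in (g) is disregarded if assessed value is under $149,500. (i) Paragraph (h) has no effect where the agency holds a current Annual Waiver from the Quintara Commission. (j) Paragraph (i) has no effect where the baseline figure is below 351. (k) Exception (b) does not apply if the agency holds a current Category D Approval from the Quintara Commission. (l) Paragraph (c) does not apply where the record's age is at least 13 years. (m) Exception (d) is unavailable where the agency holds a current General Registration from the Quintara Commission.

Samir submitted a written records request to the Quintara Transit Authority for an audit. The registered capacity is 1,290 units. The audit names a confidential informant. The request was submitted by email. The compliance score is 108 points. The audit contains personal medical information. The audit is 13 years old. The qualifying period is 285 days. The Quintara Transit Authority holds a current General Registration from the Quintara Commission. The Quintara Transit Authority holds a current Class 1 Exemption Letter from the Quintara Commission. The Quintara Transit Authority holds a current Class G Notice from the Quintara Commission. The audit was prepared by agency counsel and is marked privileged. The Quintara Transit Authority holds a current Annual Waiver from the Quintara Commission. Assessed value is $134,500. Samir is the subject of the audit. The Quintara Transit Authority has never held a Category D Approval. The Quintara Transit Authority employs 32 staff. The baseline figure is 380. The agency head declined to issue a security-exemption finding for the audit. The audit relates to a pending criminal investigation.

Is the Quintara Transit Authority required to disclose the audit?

Yes — the Quintara Transit Authority must disclose the audit.

Exception (a): the audit relates to a pending investigation; the audit is privileged — every condition holds. However, paragraphs (e)–(j) must be considered: (e) is engaged — the registered capacity is 1,290 units, below the 1,360 units limit. (f) operates (Samir is the subject of the audit), but is displaced by (g): (g) operates against (f): the qualifying period is 285 days, meeting the 235 days threshold. (h) would limit (g) — assessed value is $134,500, under the $149,500 limit — but (i) sets (h) aside: (i) is engaged — a current Annual Waiver is held. (j), which would lift (i), does not operate here — the baseline figure is 380, not below 351. Exception (a) does not apply.
Exception (b) does not apply: the agency head declined to issue a security-exemption finding.
Exception (c): the compliance score is 108 points, meeting the 87 points threshold; a current Class G Notice is held — every condition holds. Turning to paragraph (l): (l) operates against (c): the record's age is 13 years, meeting the 13 years threshold. So (c) is unavailable.
Exception (d) is satisfied on its face — the audit contains personal medical information; the audit names a confidential informant. Turning to paragraph (m): (m) operates — a current General Registration is held. So (d) is unavailable.
None of the exceptions is available; § 65.6 applies in full.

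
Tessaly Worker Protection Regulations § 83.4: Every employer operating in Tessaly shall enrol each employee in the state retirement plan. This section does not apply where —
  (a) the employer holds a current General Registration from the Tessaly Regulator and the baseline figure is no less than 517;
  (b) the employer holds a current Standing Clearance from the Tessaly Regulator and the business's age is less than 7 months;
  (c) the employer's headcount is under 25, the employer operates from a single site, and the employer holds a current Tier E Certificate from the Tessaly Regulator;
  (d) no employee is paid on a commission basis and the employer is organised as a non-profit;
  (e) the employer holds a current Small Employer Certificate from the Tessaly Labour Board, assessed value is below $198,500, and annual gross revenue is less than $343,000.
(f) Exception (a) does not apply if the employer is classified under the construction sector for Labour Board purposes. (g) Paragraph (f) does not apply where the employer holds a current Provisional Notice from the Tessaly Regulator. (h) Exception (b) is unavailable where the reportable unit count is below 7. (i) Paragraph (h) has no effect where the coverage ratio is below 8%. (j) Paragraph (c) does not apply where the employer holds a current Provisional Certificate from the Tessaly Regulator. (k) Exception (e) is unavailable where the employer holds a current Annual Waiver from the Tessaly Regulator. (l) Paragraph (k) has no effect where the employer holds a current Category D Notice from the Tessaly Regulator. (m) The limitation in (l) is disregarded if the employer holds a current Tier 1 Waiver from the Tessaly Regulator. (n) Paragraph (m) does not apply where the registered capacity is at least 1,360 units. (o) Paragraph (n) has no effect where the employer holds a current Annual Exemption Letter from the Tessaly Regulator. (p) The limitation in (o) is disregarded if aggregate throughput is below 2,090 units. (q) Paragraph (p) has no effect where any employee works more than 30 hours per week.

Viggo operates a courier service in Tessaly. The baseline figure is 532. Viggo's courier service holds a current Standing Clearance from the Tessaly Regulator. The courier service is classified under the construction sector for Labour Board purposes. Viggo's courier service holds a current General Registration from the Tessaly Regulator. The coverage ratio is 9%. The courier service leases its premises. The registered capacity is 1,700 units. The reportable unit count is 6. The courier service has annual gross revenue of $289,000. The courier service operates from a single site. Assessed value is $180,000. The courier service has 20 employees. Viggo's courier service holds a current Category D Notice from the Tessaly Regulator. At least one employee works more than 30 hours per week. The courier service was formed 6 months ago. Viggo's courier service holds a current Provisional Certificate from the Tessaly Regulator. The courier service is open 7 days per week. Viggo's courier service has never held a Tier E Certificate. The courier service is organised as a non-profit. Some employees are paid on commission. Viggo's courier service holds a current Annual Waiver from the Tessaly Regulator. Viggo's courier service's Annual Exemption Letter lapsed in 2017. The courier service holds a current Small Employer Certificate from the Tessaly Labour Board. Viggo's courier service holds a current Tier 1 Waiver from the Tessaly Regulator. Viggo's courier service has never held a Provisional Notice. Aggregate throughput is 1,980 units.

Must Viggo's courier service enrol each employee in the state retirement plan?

No — exception (e) applies; Viggo's courier service is not required to enrol each employee in the state retirement plan.

Exception (a)'s conditions are all satisfied: a current General Registration is held; the baseline figure is 532, meeting the 517 threshold. But applying paragraphs (f)–(g): (f) operates against (a): the courier service is classified under the construction sector. (g) is inapplicable (no current Provisional Notice is held), so (f) stands. Exception (a) does not apply.
Exception (b): a current Standing Clearance is held; the business's age is 6 months, less than the 7 months limit — every condition holds. However, paragraphs (h)–(i) must be considered: (h) operates against (b): the reportable unit count is 6, below the 7 limit. (i), which would lift (h), is inapplicable — the coverage ratio is 9%, not below 8%. So (b) is unavailable.
Exception (c) fails — the Tier E Certificate is not current.
Exception (d) does not apply: some employees are paid on commission.
Exception (e) is satisfied on its face — a current Small Employer Certificate is held; assessed value is $180,000, below the $198,500 limit; annual gross revenue is $289,000, less than the $343,000 limit. Under paragraphs (k)–(q): (k) would limit (e) — a current Annual Waiver is held — but (l) sets (k) aside: (l) is triggered — a current Category D Notice is held. (m) is engaged (a current Tier 1 Waiver is held), but is set aside by (n): (n) operates against (m): the registered capacity is 1,700 units, meeting the 1,360 units threshold. (o), which would lift (n), is not engaged — there is no Annual Exemption Letter in force. (e) remains available.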